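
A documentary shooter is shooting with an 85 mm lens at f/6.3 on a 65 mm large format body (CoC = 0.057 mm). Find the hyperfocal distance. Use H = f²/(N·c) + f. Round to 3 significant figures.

20.2 m

Hyperfocal distance H = f²/(N·c) + f = 85²/(6.3 × 0.057) + 85 = 7225/0.3591 + 85 ≈ 20204.7 mm ≈ 20.2 m.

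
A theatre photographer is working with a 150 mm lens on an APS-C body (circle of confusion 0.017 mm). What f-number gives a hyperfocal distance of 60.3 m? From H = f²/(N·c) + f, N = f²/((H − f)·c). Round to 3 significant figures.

Rearrange H = f²/(N·c) + f for N: N = f² / ((H − f)·c).
N = 150² / ((60300 − 150) × 0.017) = 22500 / 1023 ≈ 22.

f/22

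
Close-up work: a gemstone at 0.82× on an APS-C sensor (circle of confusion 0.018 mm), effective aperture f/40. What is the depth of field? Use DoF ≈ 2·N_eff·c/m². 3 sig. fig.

At magnification m, DoF ≈ 2·N_eff·c/m² = 2 × 40 × 0.018 / 0.82² = 1.44 / 0.6724 ≈ 2.14 mm.

2.14 mm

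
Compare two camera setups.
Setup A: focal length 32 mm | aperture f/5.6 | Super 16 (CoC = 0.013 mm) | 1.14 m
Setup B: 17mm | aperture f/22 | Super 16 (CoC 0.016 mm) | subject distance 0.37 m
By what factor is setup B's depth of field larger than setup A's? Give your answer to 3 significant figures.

Setup A: H = 32²/(5.6×0.013) + 32 ≈ 14097.9 mm; DoF = Df − Dn = 1237.48 − 1056.76 ≈ 180.72 mm.
Setup B: H = 17²/(22×0.016) + 17 ≈ 838.0 mm; DoF = Df − Dn = 649.07 − 258.75 ≈ 390.32 mm.
Ratio = 390.32 / 180.72 ≈ 2.16.

2.16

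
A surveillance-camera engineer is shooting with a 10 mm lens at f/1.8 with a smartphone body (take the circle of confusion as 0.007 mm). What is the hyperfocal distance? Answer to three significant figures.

Hyperfocal distance H = f²/(N·c) + f = 10²/(1.8 × 0.007) + 10 = 100/0.0126 + 10 ≈ 7946.5 mm ≈ 7.95 m.

7.95 m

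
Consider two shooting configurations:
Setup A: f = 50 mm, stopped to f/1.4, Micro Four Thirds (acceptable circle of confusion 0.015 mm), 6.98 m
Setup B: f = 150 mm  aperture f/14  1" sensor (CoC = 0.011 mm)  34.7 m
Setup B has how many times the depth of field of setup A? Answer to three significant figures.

Setup A: H = 50²/(1.4×0.015) + 50 ≈ 119097.6 mm; DoF = Df − Dn = 7411.43 − 6596.03 ≈ 815.40 mm.
Setup B: H = 150²/(14×0.011) + 150 ≈ 146253.9 mm; DoF = Df − Dn = 45447 − 28064 ≈ 17383 mm.
Ratio = 17383 / 815.40 ≈ 21.3.

21.3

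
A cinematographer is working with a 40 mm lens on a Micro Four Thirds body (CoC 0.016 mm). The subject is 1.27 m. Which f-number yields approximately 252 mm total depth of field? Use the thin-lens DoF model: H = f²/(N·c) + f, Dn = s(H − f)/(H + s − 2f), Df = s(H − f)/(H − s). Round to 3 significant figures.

Write h = H − f = f²/(N·c). The thin-lens limits are Dn = s·h/(h + (s−f)) and Df = s·h/(h − (s−f)), so DoF = Df − Dn = 2·s·(s−f)·h / (h² − (s−f)²).
That is a quadratic in h: DoF·h² − 2·s·(s−f)·h − DoF·(s−f)² = 0 ⇒ h = (s−f)·(s + √(s² + DoF²)) / DoF = 1230 × (1270 + √(1270² + 252²)) / 252 = 1230 × (1270 + 1294.76) / 252 ≈ 12518 mm.
Then N = f²/(c·h) = 40² / (0.016 × 12518) = 1600 / 200.30 ≈ 7.99.

f/7.99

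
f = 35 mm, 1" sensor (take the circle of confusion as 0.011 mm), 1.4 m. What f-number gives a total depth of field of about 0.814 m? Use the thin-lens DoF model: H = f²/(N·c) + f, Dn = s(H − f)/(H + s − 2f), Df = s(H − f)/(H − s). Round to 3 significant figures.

Write h = H − f = f²/(N·c). The thin-lens limits are Dn = s·h/(h + (s−f)) and Df = s·h/(h − (s−f)), so DoF = Df − Dn = 2·s·(s−f)·h / (h² − (s−f)²).
That is a quadratic in h: DoF·h² − 2·s·(s−f)·h − DoF·(s−f)² = 0 ⇒ h = (s−f)·(s + √(s² + DoF²)) / DoF = 1365 × (1400 + √(1400² + 814²)) / 814 = 1365 × (1400 + 1619.44) / 814 ≈ 5063.3 mm.
Then N = f²/(c·h) = 35² / (0.011 × 5063.3) = 1225 / 55.696 ≈ 22.

f/22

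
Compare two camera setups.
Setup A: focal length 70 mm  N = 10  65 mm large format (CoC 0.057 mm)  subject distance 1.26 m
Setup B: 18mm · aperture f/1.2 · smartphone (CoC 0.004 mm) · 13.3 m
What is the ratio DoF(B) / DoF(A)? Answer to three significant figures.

Setup A: H = 70²/(10×0.057) + 70 ≈ 8666.5 mm; DoF = Df − Dn = 1462.44 − 1106.79 ≈ 355.65 mm.
Setup B: H = 18²/(1.2×0.004) + 18 ≈ 67518.0 mm; DoF = Df − Dn = 16558.2 − 11113.2 ≈ 5445.0 mm.
Ratio = 5445.0 / 355.65 ≈ 15.3.

15.3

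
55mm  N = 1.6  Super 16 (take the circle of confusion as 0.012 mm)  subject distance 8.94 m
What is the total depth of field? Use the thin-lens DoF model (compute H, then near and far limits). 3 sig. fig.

1.01 m

Hyperfocal distance H = f²/(N·c) + f = 55²/(1.6 × 0.012) + 55 = 3025/0.0192 + 55 ≈ 157607.1 mm ≈ 157.6 m.
Near limit Dn = s·(H − f)/(H + s − 2f) = 8940 × (157607.1 − 55) / (157607.1 + 8940 − 2 × 55) = 8940 × 157552.1 / 166437.1 ≈ 8462.8 mm.
Far limit Df = s·(H − f)/(H − s) = 8940 × (157607.1 − 55) / (157607.1 − 8940) = 8940 × 157552.1 / 148667.1 ≈ 9474.3 mm.
Depth of field = Df − Dn = 9474.3 − 8462.8 ≈ 1011.5 mm ≈ 1.01 m.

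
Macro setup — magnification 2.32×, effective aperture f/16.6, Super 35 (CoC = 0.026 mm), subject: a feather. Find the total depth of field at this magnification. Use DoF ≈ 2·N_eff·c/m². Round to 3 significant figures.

0.160 mm

At magnification m, DoF ≈ 2·N_eff·c/m² = 2 × 16.6 × 0.026 / 2.32² = 0.8632 / 5.382 ≈ 0.16 mm.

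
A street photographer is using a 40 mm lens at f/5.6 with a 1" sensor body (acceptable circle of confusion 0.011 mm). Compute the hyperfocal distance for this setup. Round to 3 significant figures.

26.0 m

Hyperfocal distance H = f²/(N·c) + f = 40²/(5.6 × 0.011) + 40 = 1600/0.0616 + 40 ≈ 26014.0 mm ≈ 26.0 m.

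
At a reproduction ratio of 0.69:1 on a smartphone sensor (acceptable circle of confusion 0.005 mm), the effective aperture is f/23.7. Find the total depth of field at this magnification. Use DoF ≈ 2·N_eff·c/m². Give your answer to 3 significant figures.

At magnification m, DoF ≈ 2·N_eff·c/m² = 2 × 23.7 × 0.005 / 0.69² = 0.237 / 0.4761 ≈ 0.498 mm.

0.498 mm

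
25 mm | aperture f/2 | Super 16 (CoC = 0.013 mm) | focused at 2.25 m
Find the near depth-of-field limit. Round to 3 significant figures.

Hyperfocal distance H = f²/(N·c) + f = 25²/(2 × 0.013) + 25 = 625/0.026 + 25 ≈ 24063.5 mm ≈ 24.06 m.
Near limit Dn = s·(H − f)/(H + s − 2f) = 2250 × (24063.5 − 25) / (24063.5 + 2250 − 2 × 25) = 2250 × 24038.5 / 26263.5 ≈ 2059.4 mm ≈ 2.06 m.

2.06 m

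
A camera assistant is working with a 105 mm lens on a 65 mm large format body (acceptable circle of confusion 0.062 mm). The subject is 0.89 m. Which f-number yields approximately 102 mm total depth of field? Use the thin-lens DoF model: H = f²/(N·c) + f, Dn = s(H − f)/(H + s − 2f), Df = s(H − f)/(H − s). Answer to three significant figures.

f/12.9

Write h = H − f = f²/(N·c). The thin-lens limits are Dn = s·h/(h + (s−f)) and Df = s·h/(h − (s−f)), so DoF = Df − Dn = 2·s·(s−f)·h / (h² − (s−f)²).
That is a quadratic in h: DoF·h² − 2·s·(s−f)·h − DoF·(s−f)² = 0 ⇒ h = (s−f)·(s + √(s² + DoF²)) / DoF = 785 × (890 + √(890² + 102²)) / 102 = 785 × (890 + 895.826) / 102 ≈ 13744 mm.
Then N = f²/(c·h) = 105² / (0.062 × 13744) = 11025 / 852.12 ≈ 12.9.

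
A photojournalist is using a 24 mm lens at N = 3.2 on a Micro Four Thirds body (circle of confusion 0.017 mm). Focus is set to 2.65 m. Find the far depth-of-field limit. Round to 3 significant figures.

3.52 m

Hyperfocal distance H = f²/(N·c) + f = 24²/(3.2 × 0.017) + 24 = 576/0.0544 + 24 ≈ 10612.2 mm ≈ 10.61 m.
Far limit Df = s·(H − f)/(H − s) = 2650 × (10612.2 − 24) / (10612.2 − 2650) = 2650 × 10588.2 / 7962.2 ≈ 3524.0 mm ≈ 3.52 m.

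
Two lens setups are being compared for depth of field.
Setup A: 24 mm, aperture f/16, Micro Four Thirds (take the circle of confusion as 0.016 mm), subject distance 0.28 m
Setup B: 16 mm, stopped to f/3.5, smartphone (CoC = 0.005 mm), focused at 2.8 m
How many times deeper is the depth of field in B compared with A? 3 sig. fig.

Setup A: H = 24²/(16×0.016) + 24 ≈ 2274.0 mm; DoF = Df − Dn = 315.948 − 251.397 ≈ 64.551 mm.
Setup B: H = 16²/(3.5×0.005) + 16 ≈ 14644.6 mm; DoF = Df − Dn = 3458.1 − 2352.3 ≈ 1105.8 mm.
Ratio = 1105.8 / 64.551 ≈ 17.1.

17.1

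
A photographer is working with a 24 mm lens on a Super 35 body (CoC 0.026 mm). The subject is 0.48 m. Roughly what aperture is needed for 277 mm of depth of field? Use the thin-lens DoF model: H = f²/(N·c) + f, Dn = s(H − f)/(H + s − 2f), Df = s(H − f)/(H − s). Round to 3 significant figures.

f/13

Write h = H − f = f²/(N·c). The thin-lens limits are Dn = s·h/(h + (s−f)) and Df = s·h/(h − (s−f)), so DoF = Df − Dn = 2·s·(s−f)·h / (h² − (s−f)²).
That is a quadratic in h: DoF·h² − 2·s·(s−f)·h − DoF·(s−f)² = 0 ⇒ h = (s−f)·(s + √(s² + DoF²)) / DoF = 456 × (480 + √(480² + 277²)) / 277 = 456 × (480 + 554.192) / 277 ≈ 1702.5 mm.
Then N = f²/(c·h) = 24² / (0.026 × 1702.5) = 576 / 44.265 ≈ 13.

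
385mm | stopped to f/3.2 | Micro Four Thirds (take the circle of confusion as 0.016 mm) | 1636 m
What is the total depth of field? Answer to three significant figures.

2720 m

Hyperfocal distance H = f²/(N·c) + f = 385²/(3.2 × 0.016) + 385 = 148225/0.0512 + 385 ≈ 2895404.5 mm ≈ 2895 m.
Near limit Dn = s·(H − f)/(H + s − 2f) = 1636000 × (2895404.5 − 385) / (2895404.5 + 1636000 − 2 × 385) = 1636000 × 2895019.5 / 4530634.5 ≈ 1045384 mm.
Far limit Df = s·(H − f)/(H − s) = 1636000 × (2895404.5 − 385) / (2895404.5 − 1636000) = 1636000 × 2895019.5 / 1259404.5 ≈ 3760707 mm.
Depth of field = Df − Dn = 3760707 − 1045384 ≈ 2715323 mm ≈ 2720 m.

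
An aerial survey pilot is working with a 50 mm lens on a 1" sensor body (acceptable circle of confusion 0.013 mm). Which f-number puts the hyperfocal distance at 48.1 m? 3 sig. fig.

f/4

Rearrange H = f²/(N·c) + f for N: N = f² / ((H − f)·c).
N = 50² / ((48100 − 50) × 0.013) = 2500 / 624.6 ≈ 4.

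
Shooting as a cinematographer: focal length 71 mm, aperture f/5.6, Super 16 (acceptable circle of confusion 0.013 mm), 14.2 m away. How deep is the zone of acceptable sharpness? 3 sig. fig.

6.05 m

Hyperfocal distance H = f²/(N·c) + f = 71²/(5.6 × 0.013) + 71 = 5041/0.0728 + 71 ≈ 69315.5 mm ≈ 69.32 m.
Near limit Dn = s·(H − f)/(H + s − 2f) = 14200 × (69315.5 − 71) / (69315.5 + 14200 − 2 × 71) = 14200 × 69244.5 / 83373.5 ≈ 11793.6 mm.
Far limit Df = s·(H − f)/(H − s) = 14200 × (69315.5 − 71) / (69315.5 − 14200) = 14200 × 69244.5 / 55115.5 ≈ 17840.2 mm.
Depth of field = Df − Dn = 17840.2 − 11793.6 ≈ 6046.6 mm ≈ 6.05 m.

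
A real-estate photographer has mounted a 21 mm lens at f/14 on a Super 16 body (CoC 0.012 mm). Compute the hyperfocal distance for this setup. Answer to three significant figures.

2.65 m

Hyperfocal distance H = f²/(N·c) + f = 21²/(14 × 0.012) + 21 = 441/0.168 + 21 ≈ 2646.0 mm ≈ 2.65 m.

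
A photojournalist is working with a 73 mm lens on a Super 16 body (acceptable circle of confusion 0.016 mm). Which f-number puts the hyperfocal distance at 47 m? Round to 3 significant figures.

Rearrange H = f²/(N·c) + f for N: N = f² / ((H − f)·c).
N = 73² / ((47000 − 73) × 0.016) = 5329 / 750.8 ≈ 7.10.

f/7.10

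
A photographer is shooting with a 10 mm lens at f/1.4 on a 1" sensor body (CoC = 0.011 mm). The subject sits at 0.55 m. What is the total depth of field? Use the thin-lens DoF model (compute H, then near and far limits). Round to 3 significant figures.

92.1 mm

Hyperfocal distance H = f²/(N·c) + f = 10²/(1.4 × 0.011) + 10 = 100/0.0154 + 10 ≈ 6503.5 mm ≈ 6.504 m.
Near limit Dn = s·(H − f)/(H + s − 2f) = 550 × (6503.5 − 10) / (6503.5 + 550 − 2 × 10) = 550 × 6493.5 / 7033.5 ≈ 507.774 mm.
Far limit Df = s·(H − f)/(H − s) = 550 × (6503.5 − 10) / (6503.5 − 550) = 550 × 6493.5 / 5953.5 ≈ 599.887 mm.
Depth of field = Df − Dn = 599.887 − 507.774 ≈ 92.113 mm.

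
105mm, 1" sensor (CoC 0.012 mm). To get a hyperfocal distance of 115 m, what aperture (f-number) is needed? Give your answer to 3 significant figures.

Rearrange H = f²/(N·c) + f for N: N = f² / ((H − f)·c).
N = 105² / ((115000 − 105) × 0.012) = 11025 / 1379 ≈ 8.

f/8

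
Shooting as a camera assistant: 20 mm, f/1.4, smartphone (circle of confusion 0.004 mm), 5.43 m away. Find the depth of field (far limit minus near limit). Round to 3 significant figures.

Hyperfocal distance H = f²/(N·c) + f = 20²/(1.4 × 0.004) + 20 = 400/0.0056 + 20 ≈ 71448.6 mm ≈ 71.45 m.
Near limit Dn = s·(H − f)/(H + s − 2f) = 5430 × (71448.6 − 20) / (71448.6 + 5430 − 2 × 20) = 5430 × 71428.6 / 76838.6 ≈ 5047.69 mm.
Far limit Df = s·(H − f)/(H − s) = 5430 × (71448.6 − 20) / (71448.6 − 5430) = 5430 × 71428.6 / 66018.6 ≈ 5874.97 mm.
Depth of field = Df − Dn = 5874.97 − 5047.69 ≈ 827.28 mm ≈ 0.827 m.

0.827 m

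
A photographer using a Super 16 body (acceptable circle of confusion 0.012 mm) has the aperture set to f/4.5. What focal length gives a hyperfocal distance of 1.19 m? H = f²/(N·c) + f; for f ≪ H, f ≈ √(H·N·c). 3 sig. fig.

7.99 mm

From H = f²/(N·c) + f, with f ≪ H: f ≈ √(H·N·c) = √(1190 × 4.5 × 0.012) = √64.260 ≈ 8.016 mm.
Exact: f² + N·c·f − N·c·H = 0 ⇒ f = (−N·c + √((N·c)² + 4·N·c·H))/2 = (−0.054 + √257.04)/2 ≈ 7.9893 mm ≈ 7.99 mm.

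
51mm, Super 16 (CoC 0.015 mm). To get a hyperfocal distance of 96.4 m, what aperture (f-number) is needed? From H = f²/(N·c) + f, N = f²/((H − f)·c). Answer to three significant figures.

f/1.80

Rearrange H = f²/(N·c) + f for N: N = f² / ((H − f)·c).
N = 51² / ((96400 − 51) × 0.015) = 2601 / 1445 ≈ 1.80.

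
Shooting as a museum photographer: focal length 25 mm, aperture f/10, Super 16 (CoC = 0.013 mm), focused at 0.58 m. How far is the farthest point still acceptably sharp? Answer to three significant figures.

Hyperfocal distance H = f²/(N·c) + f = 25²/(10 × 0.013) + 25 = 625/0.13 + 25 ≈ 4832.7 mm ≈ 4.833 m.
Far limit Df = s·(H − f)/(H − s) = 580 × (4832.7 − 25) / (4832.7 − 580) = 580 × 4807.7 / 4252.7 ≈ 655.69 mm ≈ 0.656 m.

0.656 m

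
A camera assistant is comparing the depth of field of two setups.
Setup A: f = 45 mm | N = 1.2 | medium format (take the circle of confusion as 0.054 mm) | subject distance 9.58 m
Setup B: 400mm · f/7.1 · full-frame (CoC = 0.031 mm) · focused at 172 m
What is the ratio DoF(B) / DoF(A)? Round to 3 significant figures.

13.3

Setup A: H = 45²/(1.2×0.054) + 45 ≈ 31295.0 mm; DoF = Df − Dn = 13786.6 − 7340.3 ≈ 6446.3 mm.
Setup B: H = 400²/(7.1×0.031) + 400 ≈ 727342.3 mm; DoF = Df − Dn = 225148 − 139152 ≈ 85996 mm.
Ratio = 85996 / 6446.3 ≈ 13.3.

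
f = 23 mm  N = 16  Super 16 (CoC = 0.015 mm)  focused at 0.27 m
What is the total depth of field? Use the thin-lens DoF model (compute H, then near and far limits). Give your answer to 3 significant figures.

61.3 mm

Hyperfocal distance H = f²/(N·c) + f = 23²/(16 × 0.015) + 23 = 529/0.24 + 23 ≈ 2227.2 mm ≈ 2.227 m.
Near limit Dn = s·(H − f)/(H + s − 2f) = 270 × (2227.2 − 23) / (2227.2 + 270 − 2 × 23) = 270 × 2204.2 / 2451.2 ≈ 242.793 mm.
Far limit Df = s·(H − f)/(H − s) = 270 × (2227.2 − 23) / (2227.2 − 270) = 270 × 2204.2 / 1957.2 ≈ 304.075 mm.
Depth of field = Df − Dn = 304.075 − 242.793 ≈ 61.282 mm.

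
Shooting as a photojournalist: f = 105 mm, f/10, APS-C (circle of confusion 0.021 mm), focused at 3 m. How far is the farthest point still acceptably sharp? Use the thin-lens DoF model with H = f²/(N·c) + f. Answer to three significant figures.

Hyperfocal distance H = f²/(N·c) + f = 105²/(10 × 0.021) + 105 = 11025/0.21 + 105 ≈ 52605.0 mm ≈ 52.60 m.
Far limit Df = s·(H − f)/(H − s) = 3000 × (52605.0 − 105) / (52605.0 − 3000) = 3000 × 52500.0 / 49605.0 ≈ 3175.1 mm ≈ 3.18 m.

3.18 m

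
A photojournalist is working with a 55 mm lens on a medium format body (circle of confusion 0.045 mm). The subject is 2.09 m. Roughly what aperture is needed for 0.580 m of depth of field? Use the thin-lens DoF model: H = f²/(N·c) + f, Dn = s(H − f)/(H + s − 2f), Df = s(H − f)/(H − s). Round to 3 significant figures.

f/4.50

Write h = H − f = f²/(N·c). The thin-lens limits are Dn = s·h/(h + (s−f)) and Df = s·h/(h − (s−f)), so DoF = Df − Dn = 2·s·(s−f)·h / (h² − (s−f)²).
That is a quadratic in h: DoF·h² − 2·s·(s−f)·h − DoF·(s−f)² = 0 ⇒ h = (s−f)·(s + √(s² + DoF²)) / DoF = 2035 × (2090 + √(2090² + 580²)) / 580 = 2035 × (2090 + 2168.99) / 580 ≈ 14943 mm.
Then N = f²/(c·h) = 55² / (0.045 × 14943) = 3025 / 672.44 ≈ 4.50.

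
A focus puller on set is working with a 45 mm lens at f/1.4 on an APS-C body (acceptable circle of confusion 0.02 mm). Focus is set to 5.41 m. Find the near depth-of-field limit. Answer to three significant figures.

Hyperfocal distance H = f²/(N·c) + f = 45²/(1.4 × 0.02) + 45 = 2025/0.028 + 45 ≈ 72366.4 mm ≈ 72.37 m.
Near limit Dn = s·(H − f)/(H + s − 2f) = 5410 × (72366.4 − 45) / (72366.4 + 5410 − 2 × 45) = 5410 × 72321.4 / 77686.4 ≈ 5036.4 mm ≈ 5.04 m.

5.04 m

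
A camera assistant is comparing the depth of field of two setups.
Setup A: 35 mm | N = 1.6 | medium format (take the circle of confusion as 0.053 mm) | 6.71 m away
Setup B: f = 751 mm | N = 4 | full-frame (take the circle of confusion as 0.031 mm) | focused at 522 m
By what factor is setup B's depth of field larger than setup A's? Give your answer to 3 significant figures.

Setup A: H = 35²/(1.6×0.053) + 35 ≈ 14480.8 mm; DoF = Df − Dn = 12473.8 − 4589.4 ≈ 7884.4 mm.
Setup B: H = 751²/(4×0.031) + 751 ≈ 4549146.2 mm; DoF = Df − Dn = 589564 − 468329 ≈ 121235 mm.
Ratio = 121235 / 7884.4 ≈ 15.4.

15.4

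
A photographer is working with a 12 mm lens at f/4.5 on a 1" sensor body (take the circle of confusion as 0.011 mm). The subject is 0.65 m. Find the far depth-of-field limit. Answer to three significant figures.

Hyperfocal distance H = f²/(N·c) + f = 12²/(4.5 × 0.011) + 12 = 144/0.0495 + 12 ≈ 2921.1 mm ≈ 2.921 m.
Far limit Df = s·(H − f)/(H − s) = 650 × (2921.1 − 12) / (2921.1 − 650) = 650 × 2909.1 / 2271.1 ≈ 832.60 mm ≈ 0.833 m.

0.833 m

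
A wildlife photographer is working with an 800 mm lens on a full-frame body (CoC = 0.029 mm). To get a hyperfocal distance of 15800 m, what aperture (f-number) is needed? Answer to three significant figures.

Rearrange H = f²/(N·c) + f for N: N = f² / ((H − f)·c).
N = 800² / ((15800000 − 800) × 0.029) = 640000 / 458177 ≈ 1.40.

f/1.40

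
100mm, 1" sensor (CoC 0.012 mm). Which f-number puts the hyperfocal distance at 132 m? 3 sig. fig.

f/6.32

Rearrange H = f²/(N·c) + f for N: N = f² / ((H − f)·c).
N = 100² / ((132000 − 100) × 0.012) = 10000 / 1583 ≈ 6.32.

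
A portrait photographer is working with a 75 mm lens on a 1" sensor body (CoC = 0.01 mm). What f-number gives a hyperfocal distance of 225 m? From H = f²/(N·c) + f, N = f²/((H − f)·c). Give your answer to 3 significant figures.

Rearrange H = f²/(N·c) + f for N: N = f² / ((H − f)·c).
N = 75² / ((225000 − 75) × 0.01) = 5625 / 2249 ≈ 2.50.

f/2.50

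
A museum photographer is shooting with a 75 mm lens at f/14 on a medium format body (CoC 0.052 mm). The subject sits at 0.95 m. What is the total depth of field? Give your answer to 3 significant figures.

218 mm

Hyperfocal distance H = f²/(N·c) + f = 75²/(14 × 0.052) + 75 = 5625/0.728 + 75 ≈ 7801.6 mm ≈ 7.802 m.
Near limit Dn = s·(H − f)/(H + s − 2f) = 950 × (7801.6 − 75) / (7801.6 + 950 − 2 × 75) = 950 × 7726.6 / 8601.6 ≈ 853.36 mm.
Far limit Df = s·(H − f)/(H − s) = 950 × (7801.6 − 75) / (7801.6 − 950) = 950 × 7726.6 / 6851.6 ≈ 1071.32 mm.
Depth of field = Df − Dn = 1071.32 − 853.36 ≈ 217.96 mm.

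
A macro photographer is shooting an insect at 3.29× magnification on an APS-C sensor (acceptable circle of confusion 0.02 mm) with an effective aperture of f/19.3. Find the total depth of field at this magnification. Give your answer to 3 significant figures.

At magnification m, DoF ≈ 2·N_eff·c/m² = 2 × 19.3 × 0.02 / 3.29² = 0.772 / 10.82 ≈ 0.0713 mm.

0.0713 mm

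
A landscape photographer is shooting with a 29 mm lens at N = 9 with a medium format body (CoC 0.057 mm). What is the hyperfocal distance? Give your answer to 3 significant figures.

1.67 m

Hyperfocal distance H = f²/(N·c) + f = 29²/(9 × 0.057) + 29 = 841/0.513 + 29 ≈ 1668.4 mm ≈ 1.67 m.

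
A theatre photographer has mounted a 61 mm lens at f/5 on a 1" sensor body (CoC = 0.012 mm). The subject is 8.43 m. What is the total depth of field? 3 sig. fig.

2.32 m

Hyperfocal distance H = f²/(N·c) + f = 61²/(5 × 0.012) + 61 = 3721/0.06 + 61 ≈ 62077.7 mm ≈ 62.08 m.
Near limit Dn = s·(H − f)/(H + s − 2f) = 8430 × (62077.7 − 61) / (62077.7 + 8430 − 2 × 61) = 8430 × 62016.7 / 70385.7 ≈ 7427.7 mm.
Far limit Df = s·(H − f)/(H − s) = 8430 × (62077.7 − 61) / (62077.7 − 8430) = 8430 × 62016.7 / 53647.7 ≈ 9745.1 mm.
Depth of field = Df − Dn = 9745.1 − 7427.7 ≈ 2317.4 mm ≈ 2.32 m.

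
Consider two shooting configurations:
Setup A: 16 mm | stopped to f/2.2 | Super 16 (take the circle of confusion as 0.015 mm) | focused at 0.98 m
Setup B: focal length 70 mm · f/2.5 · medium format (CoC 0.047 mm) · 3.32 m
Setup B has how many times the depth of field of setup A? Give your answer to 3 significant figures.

2.10

Setup A: H = 16²/(2.2×0.015) + 16 ≈ 7773.6 mm; DoF = Df − Dn = 1119.06 − 871.68 ≈ 247.38 mm.
Setup B: H = 70²/(2.5×0.047) + 70 ≈ 41772.1 mm; DoF = Df − Dn = 3600.61 − 3079.97 ≈ 520.64 mm.
Ratio = 520.64 / 247.38 ≈ 2.10.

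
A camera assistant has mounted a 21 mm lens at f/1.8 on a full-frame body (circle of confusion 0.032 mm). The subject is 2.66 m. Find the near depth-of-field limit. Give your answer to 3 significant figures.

1.98 m

Hyperfocal distance H = f²/(N·c) + f = 21²/(1.8 × 0.032) + 21 = 441/0.0576 + 21 ≈ 7677.2 mm ≈ 7.677 m.
Near limit Dn = s·(H − f)/(H + s − 2f) = 2660 × (7677.2 − 21) / (7677.2 + 2660 − 2 × 21) = 2660 × 7656.2 / 10295.2 ≈ 1978.2 mm ≈ 1.98 m.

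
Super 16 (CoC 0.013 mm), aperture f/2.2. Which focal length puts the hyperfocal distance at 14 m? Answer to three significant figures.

20.0 mm

From H = f²/(N·c) + f, with f ≪ H: f ≈ √(H·N·c) = √(14000 × 2.2 × 0.013) = √400.40 ≈ 20.01 mm.
The +f correction barely moves this — solving exactly, f² + N·c·f − N·c·H = 0 ⇒ f = (−N·c + √((N·c)² + 4·N·c·H))/2 = (−0.0286 + √1601.6)/2 ≈ 19.996 mm, so f ≈ 20.0 mm.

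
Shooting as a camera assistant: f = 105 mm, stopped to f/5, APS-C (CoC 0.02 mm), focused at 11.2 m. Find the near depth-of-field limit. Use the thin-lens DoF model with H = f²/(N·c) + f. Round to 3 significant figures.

Hyperfocal distance H = f²/(N·c) + f = 105²/(5 × 0.02) + 105 = 11025/0.1 + 105 ≈ 110355.0 mm ≈ 110.4 m.
Near limit Dn = s·(H − f)/(H + s − 2f) = 11200 × (110355.0 − 105) / (110355.0 + 11200 − 2 × 105) = 11200 × 110250.0 / 121345.0 ≈ 10176 mm ≈ 10.2 m.

10.2 m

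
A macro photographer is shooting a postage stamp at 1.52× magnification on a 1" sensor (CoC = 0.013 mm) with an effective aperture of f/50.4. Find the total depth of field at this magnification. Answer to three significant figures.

0.567 mm

At magnification m, DoF ≈ 2·N_eff·c/m² = 2 × 50.4 × 0.013 / 1.52² = 1.31 / 2.31 ≈ 0.567 mm.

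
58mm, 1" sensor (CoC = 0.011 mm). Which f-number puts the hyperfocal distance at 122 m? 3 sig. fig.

f/2.51

Rearrange H = f²/(N·c) + f for N: N = f² / ((H − f)·c).
N = 58² / ((122000 − 58) × 0.011) = 3364 / 1341 ≈ 2.51.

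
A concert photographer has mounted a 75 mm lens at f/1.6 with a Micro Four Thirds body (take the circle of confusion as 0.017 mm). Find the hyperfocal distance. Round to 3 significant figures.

Hyperfocal distance H = f²/(N·c) + f = 75²/(1.6 × 0.017) + 75 = 5625/0.0272 + 75 ≈ 206876.5 mm ≈ 207 m.

207 m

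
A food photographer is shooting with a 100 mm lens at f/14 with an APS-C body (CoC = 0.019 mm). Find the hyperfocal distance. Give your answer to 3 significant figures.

Hyperfocal distance H = f²/(N·c) + f = 100²/(14 × 0.019) + 100 = 10000/0.266 + 100 ≈ 37694.0 mm ≈ 37.7 m.

37.7 m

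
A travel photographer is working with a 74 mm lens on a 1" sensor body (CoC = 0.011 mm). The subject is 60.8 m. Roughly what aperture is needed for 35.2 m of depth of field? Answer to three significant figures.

Write h = H − f = f²/(N·c). The thin-lens limits are Dn = s·h/(h + (s−f)) and Df = s·h/(h − (s−f)), so DoF = Df − Dn = 2·s·(s−f)·h / (h² − (s−f)²).
That is a quadratic in h: DoF·h² − 2·s·(s−f)·h − DoF·(s−f)² = 0 ⇒ h = (s−f)·(s + √(s² + DoF²)) / DoF = 60726 × (60800 + √(60800² + 35200²)) / 35200 = 60726 × (60800 + 70254.4) / 35200 ≈ 226091 mm.
Then N = f²/(c·h) = 74² / (0.011 × 226091) = 5476 / 2487.0 ≈ 2.20.

f/2.20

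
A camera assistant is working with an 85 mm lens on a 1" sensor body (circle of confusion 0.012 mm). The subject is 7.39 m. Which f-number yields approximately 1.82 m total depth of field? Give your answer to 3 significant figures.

f/10

Write h = H − f = f²/(N·c). The thin-lens limits are Dn = s·h/(h + (s−f)) and Df = s·h/(h − (s−f)), so DoF = Df − Dn = 2·s·(s−f)·h / (h² − (s−f)²).
That is a quadratic in h: DoF·h² − 2·s·(s−f)·h − DoF·(s−f)² = 0 ⇒ h = (s−f)·(s + √(s² + DoF²)) / DoF = 7305 × (7390 + √(7390² + 1820²)) / 1820 = 7305 × (7390 + 7610.81) / 1820 ≈ 60209 mm.
Then N = f²/(c·h) = 85² / (0.012 × 60209) = 7225 / 722.51 ≈ 10.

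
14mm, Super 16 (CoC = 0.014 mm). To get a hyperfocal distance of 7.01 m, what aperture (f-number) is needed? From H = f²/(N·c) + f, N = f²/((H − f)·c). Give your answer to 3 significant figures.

Rearrange H = f²/(N·c) + f for N: N = f² / ((H − f)·c).
N = 14² / ((7010 − 14) × 0.014) = 196 / 97.94 ≈ 2.00.

f/2.00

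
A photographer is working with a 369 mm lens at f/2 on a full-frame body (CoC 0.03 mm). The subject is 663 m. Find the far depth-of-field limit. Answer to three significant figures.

Hyperfocal distance H = f²/(N·c) + f = 369²/(2 × 0.03) + 369 = 136161/0.06 + 369 ≈ 2269719.0 mm ≈ 2270 m.
Far limit Df = s·(H − f)/(H − s) = 663000 × (2269719.0 − 369) / (2269719.0 − 663000) = 663000 × 2269350.0 / 1606719.0 ≈ 936429 mm ≈ 936 m.

936 m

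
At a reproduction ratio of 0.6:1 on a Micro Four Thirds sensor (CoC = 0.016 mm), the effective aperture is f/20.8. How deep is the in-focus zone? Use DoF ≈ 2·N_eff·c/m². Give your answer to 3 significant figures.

1.85 mm

At magnification m, DoF ≈ 2·N_eff·c/m² = 2 × 20.8 × 0.016 / 0.6² = 0.6656 / 0.36 ≈ 1.85 mm.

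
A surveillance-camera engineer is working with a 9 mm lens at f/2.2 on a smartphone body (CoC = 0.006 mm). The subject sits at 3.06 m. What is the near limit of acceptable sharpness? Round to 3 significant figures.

Hyperfocal distance H = f²/(N·c) + f = 9²/(2.2 × 0.006) + 9 = 81/0.0132 + 9 ≈ 6145.4 mm ≈ 6.145 m.
Near limit Dn = s·(H − f)/(H + s − 2f) = 3060 × (6145.4 − 9) / (6145.4 + 3060 − 2 × 9) = 3060 × 6136.4 / 9187.4 ≈ 2043.8 mm ≈ 2.04 m.

2.04 m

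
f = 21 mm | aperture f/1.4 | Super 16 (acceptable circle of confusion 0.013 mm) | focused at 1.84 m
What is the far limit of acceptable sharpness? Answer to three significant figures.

Hyperfocal distance H = f²/(N·c) + f = 21²/(1.4 × 0.013) + 21 = 441/0.0182 + 21 ≈ 24251.8 mm ≈ 24.25 m.
Far limit Df = s·(H − f)/(H − s) = 1840 × (24251.8 − 21) / (24251.8 − 1840) = 1840 × 24230.8 / 22411.8 ≈ 1989.3 mm ≈ 1.99 m.

1.99 m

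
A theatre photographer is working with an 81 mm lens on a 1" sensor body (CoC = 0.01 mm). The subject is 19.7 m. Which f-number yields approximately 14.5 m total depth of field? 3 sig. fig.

f/11

Write h = H − f = f²/(N·c). The thin-lens limits are Dn = s·h/(h + (s−f)) and Df = s·h/(h − (s−f)), so DoF = Df − Dn = 2·s·(s−f)·h / (h² − (s−f)²).
That is a quadratic in h: DoF·h² − 2·s·(s−f)·h − DoF·(s−f)² = 0 ⇒ h = (s−f)·(s + √(s² + DoF²)) / DoF = 19619 × (19700 + √(19700² + 14500²)) / 14500 = 19619 × (19700 + 24461.0) / 14500 ≈ 59751 mm.
Then N = f²/(c·h) = 81² / (0.01 × 59751) = 6561 / 597.51 ≈ 11.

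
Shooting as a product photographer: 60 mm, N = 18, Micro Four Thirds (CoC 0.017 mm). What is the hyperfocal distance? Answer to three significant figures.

Hyperfocal distance H = f²/(N·c) + f = 60²/(18 × 0.017) + 60 = 3600/0.306 + 60 ≈ 11824.7 mm ≈ 11.8 m.

11.8 m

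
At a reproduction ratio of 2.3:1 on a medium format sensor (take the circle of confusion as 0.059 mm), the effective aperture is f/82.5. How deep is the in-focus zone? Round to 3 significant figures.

At magnification m, DoF ≈ 2·N_eff·c/m² = 2 × 82.5 × 0.059 / 2.3² = 9.735 / 5.29 ≈ 1.84 mm.

1.84 mm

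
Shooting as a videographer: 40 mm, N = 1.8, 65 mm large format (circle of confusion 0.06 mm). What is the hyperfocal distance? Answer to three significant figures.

14.9 m

Hyperfocal distance H = f²/(N·c) + f = 40²/(1.8 × 0.06) + 40 = 1600/0.108 + 40 ≈ 14854.8 mm ≈ 14.9 m.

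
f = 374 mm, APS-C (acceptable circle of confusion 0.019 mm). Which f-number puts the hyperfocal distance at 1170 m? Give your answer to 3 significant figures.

f/6.29

Rearrange H = f²/(N·c) + f for N: N = f² / ((H − f)·c).
N = 374² / ((1170000 − 374) × 0.019) = 139876 / 22223 ≈ 6.29.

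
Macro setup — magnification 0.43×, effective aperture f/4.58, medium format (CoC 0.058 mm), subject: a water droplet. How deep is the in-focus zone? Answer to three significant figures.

At magnification m, DoF ≈ 2·N_eff·c/m² = 2 × 4.58 × 0.058 / 0.43² = 0.5313 / 0.1849 ≈ 2.87 mm.

2.87 mm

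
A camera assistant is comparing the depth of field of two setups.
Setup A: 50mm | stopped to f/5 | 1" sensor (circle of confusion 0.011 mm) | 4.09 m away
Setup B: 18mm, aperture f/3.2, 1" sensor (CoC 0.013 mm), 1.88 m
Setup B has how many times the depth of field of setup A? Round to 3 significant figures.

Setup A: H = 50²/(5×0.011) + 50 ≈ 45504.5 mm; DoF = Df − Dn = 4488.98 − 3756.15 ≈ 732.83 mm.
Setup B: H = 18²/(3.2×0.013) + 18 ≈ 7806.5 mm; DoF = Df − Dn = 2470.67 − 1517.27 ≈ 953.40 mm.
Ratio = 953.40 / 732.83 ≈ 1.30.

1.30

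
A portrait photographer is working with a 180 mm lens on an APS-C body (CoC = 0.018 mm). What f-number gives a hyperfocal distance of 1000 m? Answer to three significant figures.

Rearrange H = f²/(N·c) + f for N: N = f² / ((H − f)·c).
N = 180² / ((1000000 − 180) × 0.018) = 32400 / 17997 ≈ 1.80.

f/1.80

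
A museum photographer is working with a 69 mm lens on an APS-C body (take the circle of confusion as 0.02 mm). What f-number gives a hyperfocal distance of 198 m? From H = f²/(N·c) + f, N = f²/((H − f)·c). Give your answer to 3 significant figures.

Rearrange H = f²/(N·c) + f for N: N = f² / ((H − f)·c).
N = 69² / ((198000 − 69) × 0.02) = 4761 / 3959 ≈ 1.20.

f/1.20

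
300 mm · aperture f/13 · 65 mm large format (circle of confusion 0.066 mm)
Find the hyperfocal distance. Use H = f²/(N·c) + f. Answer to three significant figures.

Hyperfocal distance H = f²/(N·c) + f = 300²/(13 × 0.066) + 300 = 90000/0.858 + 300 ≈ 105195.1 mm ≈ 105 m.

105 m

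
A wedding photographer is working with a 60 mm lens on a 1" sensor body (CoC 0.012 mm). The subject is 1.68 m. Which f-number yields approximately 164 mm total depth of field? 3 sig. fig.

f/9.02

Write h = H − f = f²/(N·c). The thin-lens limits are Dn = s·h/(h + (s−f)) and Df = s·h/(h − (s−f)), so DoF = Df − Dn = 2·s·(s−f)·h / (h² − (s−f)²).
That is a quadratic in h: DoF·h² − 2·s·(s−f)·h − DoF·(s−f)² = 0 ⇒ h = (s−f)·(s + √(s² + DoF²)) / DoF = 1620 × (1680 + √(1680² + 164²)) / 164 = 1620 × (1680 + 1687.99) / 164 ≈ 33269 mm.
Then N = f²/(c·h) = 60² / (0.012 × 33269) = 3600 / 399.23 ≈ 9.02.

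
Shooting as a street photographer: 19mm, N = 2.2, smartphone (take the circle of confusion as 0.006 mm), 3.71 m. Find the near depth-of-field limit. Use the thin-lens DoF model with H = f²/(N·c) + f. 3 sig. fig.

3.27 m

Hyperfocal distance H = f²/(N·c) + f = 19²/(2.2 × 0.006) + 19 = 361/0.0132 + 19 ≈ 27367.5 mm ≈ 27.37 m.
Near limit Dn = s·(H − f)/(H + s − 2f) = 3710 × (27367.5 − 19) / (27367.5 + 3710 − 2 × 19) = 3710 × 27348.5 / 31039.5 ≈ 3268.8 mm ≈ 3.27 m.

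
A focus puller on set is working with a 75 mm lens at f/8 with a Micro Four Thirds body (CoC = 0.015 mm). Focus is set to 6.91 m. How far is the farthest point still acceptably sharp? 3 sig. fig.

Hyperfocal distance H = f²/(N·c) + f = 75²/(8 × 0.015) + 75 = 5625/0.12 + 75 ≈ 46950.0 mm ≈ 46.95 m.
Far limit Df = s·(H − f)/(H − s) = 6910 × (46950.0 − 75) / (46950.0 − 6910) = 6910 × 46875.0 / 40040.0 ≈ 8089.6 mm ≈ 8.09 m.

8.09 m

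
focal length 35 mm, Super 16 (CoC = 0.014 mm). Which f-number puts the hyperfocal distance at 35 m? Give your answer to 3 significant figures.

f/2.50

Rearrange H = f²/(N·c) + f for N: N = f² / ((H − f)·c).
N = 35² / ((35000 − 35) × 0.014) = 1225 / 489.5 ≈ 2.50.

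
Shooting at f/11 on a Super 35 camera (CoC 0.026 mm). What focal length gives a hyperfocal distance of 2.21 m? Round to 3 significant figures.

From H = f²/(N·c) + f, with f ≪ H: f ≈ √(H·N·c) = √(2210 × 11 × 0.026) = √632.06 ≈ 25.14 mm.
Exact: f² + N·c·f − N·c·H = 0 ⇒ f = (−N·c + √((N·c)² + 4·N·c·H))/2 = (−0.286 + √2528.3)/2 ≈ 24.998 mm ≈ 25.0 mm.

25.0 mm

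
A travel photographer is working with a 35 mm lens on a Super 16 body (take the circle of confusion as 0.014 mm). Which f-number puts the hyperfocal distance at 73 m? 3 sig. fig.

Rearrange H = f²/(N·c) + f for N: N = f² / ((H − f)·c).
N = 35² / ((73000 − 35) × 0.014) = 1225 / 1022 ≈ 1.20.

f/1.20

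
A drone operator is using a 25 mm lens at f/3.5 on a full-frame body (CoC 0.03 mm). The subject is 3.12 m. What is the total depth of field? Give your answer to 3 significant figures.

Hyperfocal distance H = f²/(N·c) + f = 25²/(3.5 × 0.03) + 25 = 625/0.105 + 25 ≈ 5977.4 mm ≈ 5.977 m.
Near limit Dn = s·(H − f)/(H + s − 2f) = 3120 × (5977.4 − 25) / (5977.4 + 3120 − 2 × 25) = 3120 × 5952.4 / 9047.4 ≈ 2052.7 mm.
Far limit Df = s·(H − f)/(H − s) = 3120 × (5977.4 − 25) / (5977.4 − 3120) = 3120 × 5952.4 / 2857.4 ≈ 6499.5 mm.
Depth of field = Df − Dn = 6499.5 − 2052.7 ≈ 4446.8 mm ≈ 4.45 m.

4.45 m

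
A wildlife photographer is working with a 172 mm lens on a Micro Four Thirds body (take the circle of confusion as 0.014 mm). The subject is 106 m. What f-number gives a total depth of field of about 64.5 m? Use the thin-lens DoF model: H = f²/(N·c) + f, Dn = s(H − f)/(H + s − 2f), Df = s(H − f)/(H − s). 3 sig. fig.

f/5.60

Write h = H − f = f²/(N·c). The thin-lens limits are Dn = s·h/(h + (s−f)) and Df = s·h/(h − (s−f)), so DoF = Df − Dn = 2·s·(s−f)·h / (h² − (s−f)²).
That is a quadratic in h: DoF·h² − 2·s·(s−f)·h − DoF·(s−f)² = 0 ⇒ h = (s−f)·(s + √(s² + DoF²)) / DoF = 105828 × (106000 + √(106000² + 64500²)) / 64500 = 105828 × (106000 + 124082) / 64500 ≈ 377505 mm.
Then N = f²/(c·h) = 172² / (0.014 × 377505) = 29584 / 5285.1 ≈ 5.60.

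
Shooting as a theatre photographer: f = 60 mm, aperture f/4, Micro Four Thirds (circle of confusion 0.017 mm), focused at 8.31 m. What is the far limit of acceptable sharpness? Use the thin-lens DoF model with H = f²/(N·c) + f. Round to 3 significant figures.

Hyperfocal distance H = f²/(N·c) + f = 60²/(4 × 0.017) + 60 = 3600/0.068 + 60 ≈ 53001.2 mm ≈ 53.00 m.
Far limit Df = s·(H − f)/(H − s) = 8310 × (53001.2 − 60) / (53001.2 − 8310) = 8310 × 52941.2 / 44691.2 ≈ 9844.0 mm ≈ 9.84 m.

9.84 m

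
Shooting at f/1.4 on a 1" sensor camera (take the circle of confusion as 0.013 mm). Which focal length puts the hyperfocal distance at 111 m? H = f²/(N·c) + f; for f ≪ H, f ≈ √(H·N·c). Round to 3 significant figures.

From H = f²/(N·c) + f, with f ≪ H: f ≈ √(H·N·c) = √(111000 × 1.4 × 0.013) = √2020.2 ≈ 44.95 mm.
Exact: f² + N·c·f − N·c·H = 0 ⇒ f = (−N·c + √((N·c)² + 4·N·c·H))/2 = (−0.0182 + √8080.8)/2 ≈ 44.938 mm ≈ 44.9 mm.

44.9 mm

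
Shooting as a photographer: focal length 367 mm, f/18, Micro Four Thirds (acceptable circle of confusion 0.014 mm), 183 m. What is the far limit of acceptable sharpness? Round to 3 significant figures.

Hyperfocal distance H = f²/(N·c) + f = 367²/(18 × 0.014) + 367 = 134689/0.252 + 367 ≈ 534847.2 mm ≈ 534.8 m.
Far limit Df = s·(H − f)/(H − s) = 183000 × (534847.2 − 367) / (534847.2 − 183000) = 183000 × 534480.2 / 351847.2 ≈ 277990 mm ≈ 278 m.

278 m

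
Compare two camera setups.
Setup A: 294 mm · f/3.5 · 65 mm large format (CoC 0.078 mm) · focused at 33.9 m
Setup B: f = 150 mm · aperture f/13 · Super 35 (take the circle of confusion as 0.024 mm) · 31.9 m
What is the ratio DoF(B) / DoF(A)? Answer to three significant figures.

4.79

Setup A: H = 294²/(3.5×0.078) + 294 ≈ 316909.4 mm; DoF = Df − Dn = 37925.5 − 30647.1 ≈ 7278.4 mm.
Setup B: H = 150²/(13×0.024) + 150 ≈ 72265.4 mm; DoF = Df − Dn = 56991 − 22149 ≈ 34842 mm.
Ratio = 34842 / 7278.4 ≈ 4.79.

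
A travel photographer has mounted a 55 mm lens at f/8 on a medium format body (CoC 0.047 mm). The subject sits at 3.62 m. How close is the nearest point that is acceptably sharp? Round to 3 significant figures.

Hyperfocal distance H = f²/(N·c) + f = 55²/(8 × 0.047) + 55 = 3025/0.376 + 55 ≈ 8100.2 mm ≈ 8.100 m.
Near limit Dn = s·(H − f)/(H + s − 2f) = 3620 × (8100.2 − 55) / (8100.2 + 3620 − 2 × 55) = 3620 × 8045.2 / 11610.2 ≈ 2508.5 mm ≈ 2.51 m.

2.51 m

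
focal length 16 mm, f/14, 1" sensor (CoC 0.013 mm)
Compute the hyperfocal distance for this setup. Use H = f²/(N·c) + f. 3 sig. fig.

1.42 m

Hyperfocal distance H = f²/(N·c) + f = 16²/(14 × 0.013) + 16 = 256/0.182 + 16 ≈ 1422.6 mm ≈ 1.42 m.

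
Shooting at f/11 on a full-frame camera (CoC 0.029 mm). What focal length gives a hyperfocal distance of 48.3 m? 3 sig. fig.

From H = f²/(N·c) + f, with f ≪ H: f ≈ √(H·N·c) = √(48300 × 11 × 0.029) = √15408 ≈ 124.1 mm.
The +f correction barely moves this — solving exactly, f² + N·c·f − N·c·H = 0 ⇒ f = (−N·c + √((N·c)² + 4·N·c·H))/2 = (−0.319 + √61631)/2 ≈ 123.97 mm, so f ≈ 124 mm.

124 mm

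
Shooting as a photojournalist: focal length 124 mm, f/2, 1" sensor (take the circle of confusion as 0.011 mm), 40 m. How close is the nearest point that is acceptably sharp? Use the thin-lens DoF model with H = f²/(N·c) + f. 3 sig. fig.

37.8 m

Hyperfocal distance H = f²/(N·c) + f = 124²/(2 × 0.011) + 124 = 15376/0.022 + 124 ≈ 699033.1 mm ≈ 699.0 m.
Near limit Dn = s·(H − f)/(H + s − 2f) = 40000 × (699033.1 − 124) / (699033.1 + 40000 − 2 × 124) = 40000 × 698909.1 / 738785.1 ≈ 37841 mm ≈ 37.8 m.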